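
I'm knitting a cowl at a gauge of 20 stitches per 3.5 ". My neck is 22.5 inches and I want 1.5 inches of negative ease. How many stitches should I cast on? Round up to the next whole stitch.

CO 120 sts.

Finished = 22.5 − 1.5 = 21 in.
20 / 3.5 = 5.714 sts per inch.
21.00 × 5.714 = 120.00 sts.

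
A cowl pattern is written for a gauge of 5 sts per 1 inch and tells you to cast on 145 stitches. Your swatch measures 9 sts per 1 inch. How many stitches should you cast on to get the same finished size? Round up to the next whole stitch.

Scale factor = 9 / 5 = 1.800.
145 × 9 / 5 = 261.00 sts.

CO 261 sts.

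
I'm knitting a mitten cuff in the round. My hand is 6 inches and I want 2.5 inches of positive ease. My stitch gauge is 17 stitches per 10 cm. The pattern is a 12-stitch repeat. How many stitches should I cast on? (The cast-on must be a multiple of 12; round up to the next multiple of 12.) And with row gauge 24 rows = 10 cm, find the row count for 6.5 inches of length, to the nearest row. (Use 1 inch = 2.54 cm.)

Finished = 6 + 2.5 = 8.5 inches.
8.5 inches × 2.54 = 21.59 cm.
17/10 = 1.7 sts per cm; 21.59 × 1.7 = 36.70 sts.
Next multiple of 12 → 48.
6.5 inches = 16.51 cm; × 2.4 = 39.62 → 40 rows.

Cast on 48 stitches; work 40 rows.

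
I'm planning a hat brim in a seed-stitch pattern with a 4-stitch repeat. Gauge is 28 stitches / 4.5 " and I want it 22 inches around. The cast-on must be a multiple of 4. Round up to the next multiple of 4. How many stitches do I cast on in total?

28 / 4.5 = 6.222 sts per inch.
22 × 6.222 = 136.89 sts.
Next multiple of 4: 140.

CO 140 sts.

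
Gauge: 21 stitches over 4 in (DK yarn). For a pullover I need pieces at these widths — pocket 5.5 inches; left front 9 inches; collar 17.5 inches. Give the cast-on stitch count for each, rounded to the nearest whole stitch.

Rate = 21/4 = 5.25 sts per in.
pocket: 5.5 × 5.25 = 28.88 → 29.
left front: 9 × 5.25 = 47.25 → 47.
collar: 17.5 × 5.25 = 91.88 → 92.

pocket 29; left front 47; collar 92.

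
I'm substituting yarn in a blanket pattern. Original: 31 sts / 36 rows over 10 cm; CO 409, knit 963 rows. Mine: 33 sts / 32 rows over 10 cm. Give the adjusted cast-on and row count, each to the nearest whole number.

Stitches: 409 × 33/31 = 435.39 → 435.
Rows: 963 × 32/36 = 856.00 → 856.

Cast on 435 stitches; work 856 rows.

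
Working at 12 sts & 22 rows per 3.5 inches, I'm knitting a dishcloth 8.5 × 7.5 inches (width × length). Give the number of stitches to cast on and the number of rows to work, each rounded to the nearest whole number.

Cast on 29 stitches and work 47 rows.

Stitch gauge = 12/3.5 = 3.429 sts/in; 8.5 × 3.429 = 29.14 → 29 sts.
Row gauge = 22/3.5 = 6.286 rows/in; 7.5 × 6.286 = 47.14 → 47 rows.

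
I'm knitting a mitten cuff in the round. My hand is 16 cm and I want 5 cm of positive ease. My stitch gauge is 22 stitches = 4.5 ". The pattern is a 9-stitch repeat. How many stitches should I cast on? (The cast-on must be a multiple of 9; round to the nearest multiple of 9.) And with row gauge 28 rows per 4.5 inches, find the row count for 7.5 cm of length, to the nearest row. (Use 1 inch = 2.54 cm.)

Finished = 16 + 5 = 21 cm.
21 cm × 1/2.54 = 8.27 inches.
22/4.5 = 4.889 sts per in; 8.27 × 4.889 = 40.42 sts.
Nearest multiple of 9 → 36.
7.5 cm = 2.95 inches; × 6.222 = 18.37 → 18 rows.

Cast on 36 stitches; work 18 rows.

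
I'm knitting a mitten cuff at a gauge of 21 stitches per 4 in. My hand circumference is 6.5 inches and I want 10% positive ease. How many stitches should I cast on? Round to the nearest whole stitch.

Finished = 6.5 × 1.10 = 7.15 in.
21 / 4 = 5.25 sts per inch.
7.15 × 5.25 = 37.54 sts.
→ 38 sts.

38 stitches.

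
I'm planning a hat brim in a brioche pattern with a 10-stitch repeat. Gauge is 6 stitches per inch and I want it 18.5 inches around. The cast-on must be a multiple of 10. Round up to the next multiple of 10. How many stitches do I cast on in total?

6 / 1 = 6 sts per inch.
18.5 × 6 = 111.00 sts.
Next multiple of 10: 120.

Cast on 120 stitches.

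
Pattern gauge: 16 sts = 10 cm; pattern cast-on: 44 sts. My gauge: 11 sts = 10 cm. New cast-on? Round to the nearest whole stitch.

Scale factor = 11 / 16 = 0.688.
44 × 11 / 16 = 30.25 sts.
→ 30 sts.

Cast on 30 stitches.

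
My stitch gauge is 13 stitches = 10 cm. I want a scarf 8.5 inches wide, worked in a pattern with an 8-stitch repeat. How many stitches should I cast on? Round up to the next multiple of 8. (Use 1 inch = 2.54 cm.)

32 stitches.

8.5 in = 8.5 × 2.54 = 21.59 cm.
13 / 10 = 1.3 sts/cm.
21.59 × 1.3 = 28.07 sts.
→ 32.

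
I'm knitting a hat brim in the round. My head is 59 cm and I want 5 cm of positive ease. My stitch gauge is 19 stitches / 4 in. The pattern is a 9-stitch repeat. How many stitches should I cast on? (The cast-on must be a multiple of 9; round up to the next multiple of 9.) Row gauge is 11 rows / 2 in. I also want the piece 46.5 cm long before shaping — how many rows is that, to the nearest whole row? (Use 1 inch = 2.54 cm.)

Cast on 126 stitches; work 101 rows.

Finished = 59 + 5 = 64 cm.
64 cm × 1/2.54 = 25.20 inches.
19/4 = 4.75 sts per in; 25.20 × 4.75 = 119.69 sts.
Next multiple of 9 → 126.
46.5 cm = 18.31 inches; × 5.5 = 100.69 → 101 rows.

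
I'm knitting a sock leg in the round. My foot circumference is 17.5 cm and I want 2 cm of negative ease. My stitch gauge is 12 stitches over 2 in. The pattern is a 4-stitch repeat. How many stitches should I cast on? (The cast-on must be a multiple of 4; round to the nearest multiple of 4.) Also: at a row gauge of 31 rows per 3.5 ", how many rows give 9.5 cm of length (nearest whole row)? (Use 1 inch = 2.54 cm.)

Finished = 17.5 − 2 = 15.5 cm.
15.5 cm × 1/2.54 = 6.10 inches.
12/2 = 6 sts per in; 6.10 × 6 = 36.61 sts.
Nearest multiple of 4 → 36.
9.5 cm = 3.74 inches; × 8.857 = 33.13 → 33 rows.

Cast on 36 stitches; work 33 rows.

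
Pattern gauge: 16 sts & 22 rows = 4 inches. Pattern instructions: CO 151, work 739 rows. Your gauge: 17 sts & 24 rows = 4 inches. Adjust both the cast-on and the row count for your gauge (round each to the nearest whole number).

Cast on 160 stitches; work 806 rows.

Stitches: 151 × 17/16 = 160.44 → 160.
Rows: 739 × 24/22 = 806.18 → 806.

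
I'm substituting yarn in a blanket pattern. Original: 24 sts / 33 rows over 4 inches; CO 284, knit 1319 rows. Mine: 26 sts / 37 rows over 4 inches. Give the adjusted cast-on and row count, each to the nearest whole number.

Stitches: 284 × 26/24 = 307.67 → 308.
Rows: 1319 × 37/33 = 1478.88 → 1479.

Cast on 308 stitches; work 1479 rows.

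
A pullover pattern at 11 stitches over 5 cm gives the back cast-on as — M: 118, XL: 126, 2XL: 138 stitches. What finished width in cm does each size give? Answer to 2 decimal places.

11/5 = 2.2 sts per cm.
M: 118 / 2.2 = 53.636 → 53.64 cm.
XL: 126 / 2.2 = 57.273 → 57.27 cm.
2XL: 138 / 2.2 = 62.727 → 62.73 cm.

M 53.64 cm; XL 57.27 cm; 2XL 62.73 cm.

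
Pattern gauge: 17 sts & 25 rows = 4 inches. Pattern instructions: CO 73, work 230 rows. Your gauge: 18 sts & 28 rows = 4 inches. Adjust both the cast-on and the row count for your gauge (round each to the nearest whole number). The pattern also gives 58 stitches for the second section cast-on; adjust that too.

Stitches: 73 × 18/17 = 77.29 → 77.
Rows: 230 × 28/25 = 257.60 → 258.
second section cast-on: 58 × 18/17 = 61.41 → 61.

Cast on 77 stitches; work 258 rows; second section cast-on 61 stitches.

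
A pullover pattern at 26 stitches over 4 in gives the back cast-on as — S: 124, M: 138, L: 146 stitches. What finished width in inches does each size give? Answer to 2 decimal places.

26/4 = 6.5 sts per in.
S: 124 / 6.5 = 19.077 → 19.08 in.
M: 138 / 6.5 = 21.231 → 21.23 in.
L: 146 / 6.5 = 22.462 → 22.46 in.

S 19.08 inches; M 21.23 inches; L 22.46 inches.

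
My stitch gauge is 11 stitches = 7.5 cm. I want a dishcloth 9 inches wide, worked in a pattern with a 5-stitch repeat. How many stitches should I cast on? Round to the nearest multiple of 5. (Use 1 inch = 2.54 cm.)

Cast on 35 stitches.

9 in = 9 × 2.54 = 22.86 cm.
11 / 7.5 = 1.467 sts/cm.
22.86 × 1.467 = 33.53 sts.
→ 35.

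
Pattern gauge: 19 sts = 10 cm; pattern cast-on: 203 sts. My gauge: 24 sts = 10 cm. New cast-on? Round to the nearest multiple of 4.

Scale factor = 24 / 19 = 1.263.
203 × 24 / 19 = 256.42 sts.
→ 256 sts.

CO 256 sts.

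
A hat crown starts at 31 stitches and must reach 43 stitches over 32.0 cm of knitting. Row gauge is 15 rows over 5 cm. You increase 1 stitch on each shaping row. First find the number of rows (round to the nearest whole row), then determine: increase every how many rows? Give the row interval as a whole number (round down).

Rows = 32.0 × 3 = 96.0 → 96 rows.
Stitches to add: 12 → 12 shaping rows (at 1 st each).
96 / 12 = 8.00 → every 8 rows.

Increase every 8th row.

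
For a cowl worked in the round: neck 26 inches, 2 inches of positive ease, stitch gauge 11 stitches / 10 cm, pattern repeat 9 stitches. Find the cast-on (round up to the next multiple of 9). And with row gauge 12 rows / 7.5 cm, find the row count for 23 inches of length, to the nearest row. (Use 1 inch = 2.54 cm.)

Cast on 81 stitches; work 93 rows.

Finished = 26 + 2 = 28 inches.
28 inches × 2.54 = 71.12 cm.
11/10 = 1.1 sts per cm; 71.12 × 1.1 = 78.23 sts.
Next multiple of 9 → 81.
23 inches = 58.42 cm; × 1.6 = 93.47 → 93 rows.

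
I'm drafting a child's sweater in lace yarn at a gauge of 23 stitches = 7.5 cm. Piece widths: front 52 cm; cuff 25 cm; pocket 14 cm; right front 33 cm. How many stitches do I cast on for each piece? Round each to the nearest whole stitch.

front 159; cuff 77; pocket 43; right front 101.

Rate = 23/7.5 = 3.067 sts per cm.
front: 52 × 3.067 = 159.47 → 159.
cuff: 25 × 3.067 = 76.67 → 77.
pocket: 14 × 3.067 = 42.93 → 43.
right front: 33 × 3.067 = 101.20 → 101.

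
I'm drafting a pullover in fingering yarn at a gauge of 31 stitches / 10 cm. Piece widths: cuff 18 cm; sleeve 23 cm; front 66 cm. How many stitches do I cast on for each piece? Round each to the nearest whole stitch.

cuff 56; sleeve 71; front 205.

Rate = 31/10 = 3.1 sts per cm.
cuff: 18 × 3.1 = 55.80 → 56.
sleeve: 23 × 3.1 = 71.30 → 71.
front: 66 × 3.1 = 204.60 → 205.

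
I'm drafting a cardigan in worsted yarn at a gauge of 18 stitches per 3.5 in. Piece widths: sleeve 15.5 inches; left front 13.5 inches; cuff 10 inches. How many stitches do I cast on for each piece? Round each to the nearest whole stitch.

sleeve 80; left front 69; cuff 51.

Rate = 18/3.5 = 5.143 sts per in.
sleeve: 15.5 × 5.143 = 79.71 → 80.
left front: 13.5 × 5.143 = 69.43 → 69.
cuff: 10 × 5.143 = 51.43 → 51.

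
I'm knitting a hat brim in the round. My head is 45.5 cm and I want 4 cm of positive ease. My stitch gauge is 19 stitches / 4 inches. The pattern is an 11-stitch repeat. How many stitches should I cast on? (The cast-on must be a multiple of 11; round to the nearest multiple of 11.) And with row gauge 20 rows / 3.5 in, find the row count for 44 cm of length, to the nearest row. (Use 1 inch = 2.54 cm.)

Cast on 88 stitches; work 99 rows.

Finished = 45.5 + 4 = 49.5 cm.
49.5 cm × 1/2.54 = 19.49 inches.
19/4 = 4.75 sts per in; 19.49 × 4.75 = 92.57 sts.
Nearest multiple of 11 → 88.
44 cm = 17.32 inches; × 5.714 = 98.99 → 99 rows.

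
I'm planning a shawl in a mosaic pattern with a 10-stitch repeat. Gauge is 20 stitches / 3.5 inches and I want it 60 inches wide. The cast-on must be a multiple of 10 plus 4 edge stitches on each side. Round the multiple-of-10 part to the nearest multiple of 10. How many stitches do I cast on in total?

Cast on 338 stitches.

20 / 3.5 = 5.714 sts per inch.
60 × 5.714 = 342.86 sts.
Less 8 edge sts → 334.86 for the repeat.
Nearest multiple of 10: 330.
Add back 8 edge sts → 338.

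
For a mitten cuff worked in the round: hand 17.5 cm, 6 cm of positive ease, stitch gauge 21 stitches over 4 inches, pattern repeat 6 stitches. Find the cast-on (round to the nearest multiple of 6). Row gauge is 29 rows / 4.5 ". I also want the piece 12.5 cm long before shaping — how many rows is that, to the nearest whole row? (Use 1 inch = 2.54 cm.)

Finished = 17.5 + 6 = 23.5 cm.
23.5 cm × 1/2.54 = 9.25 inches.
21/4 = 5.25 sts per in; 9.25 × 5.25 = 48.57 sts.
Nearest multiple of 6 → 48.
12.5 cm = 4.92 inches; × 6.444 = 31.71 → 32 rows.

Cast on 48 stitches; work 32 rows.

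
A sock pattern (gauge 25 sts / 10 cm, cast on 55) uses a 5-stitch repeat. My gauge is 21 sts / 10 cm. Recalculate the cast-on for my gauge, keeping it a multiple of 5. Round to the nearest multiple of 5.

CO 45 sts.

55 × 21 / 25 = 46.20.
Nearest multiple of 5: 45.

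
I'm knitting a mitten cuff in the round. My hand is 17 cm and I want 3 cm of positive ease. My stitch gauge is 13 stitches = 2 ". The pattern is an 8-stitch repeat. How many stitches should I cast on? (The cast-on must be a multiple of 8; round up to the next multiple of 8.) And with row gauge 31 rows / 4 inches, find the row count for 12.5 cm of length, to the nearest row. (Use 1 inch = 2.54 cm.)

Cast on 56 stitches; work 38 rows.

Finished = 17 + 3 = 20 cm.
20 cm × 1/2.54 = 7.87 inches.
13/2 = 6.5 sts per in; 7.87 × 6.5 = 51.18 sts.
Next multiple of 8 → 56.
12.5 cm = 4.92 inches; × 7.75 = 38.14 → 38 rows.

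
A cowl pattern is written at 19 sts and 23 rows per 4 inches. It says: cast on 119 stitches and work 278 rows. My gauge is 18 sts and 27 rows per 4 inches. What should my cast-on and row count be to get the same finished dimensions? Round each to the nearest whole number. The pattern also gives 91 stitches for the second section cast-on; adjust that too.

Stitches: 119 × 18/19 = 112.74 → 113.
Rows: 278 × 27/23 = 326.35 → 326.
second section cast-on: 91 × 18/19 = 86.21 → 86.

Cast on 113 stitches; work 326 rows; second section cast-on 86 stitches.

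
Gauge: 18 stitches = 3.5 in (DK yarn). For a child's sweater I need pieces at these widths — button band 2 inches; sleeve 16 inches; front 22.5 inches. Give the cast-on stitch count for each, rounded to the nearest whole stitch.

Rate = 18/3.5 = 5.143 sts per in.
button band: 2 × 5.143 = 10.29 → 10.
sleeve: 16 × 5.143 = 82.29 → 82.
front: 22.5 × 5.143 = 115.71 → 116.

button band 10; sleeve 82; front 116.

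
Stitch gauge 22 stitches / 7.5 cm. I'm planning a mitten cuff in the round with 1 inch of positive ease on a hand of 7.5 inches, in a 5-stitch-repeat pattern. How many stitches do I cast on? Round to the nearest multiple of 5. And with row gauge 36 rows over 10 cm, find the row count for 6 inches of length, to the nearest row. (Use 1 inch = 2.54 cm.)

Cast on 65 stitches; work 55 rows.

Finished = 7.5 + 1 = 8.5 inches.
8.5 inches × 2.54 = 21.59 cm.
22/7.5 = 2.933 sts per cm; 21.59 × 2.933 = 63.33 sts.
Nearest multiple of 5 → 65.
6 inches = 15.24 cm; × 3.6 = 54.86 → 55 rows.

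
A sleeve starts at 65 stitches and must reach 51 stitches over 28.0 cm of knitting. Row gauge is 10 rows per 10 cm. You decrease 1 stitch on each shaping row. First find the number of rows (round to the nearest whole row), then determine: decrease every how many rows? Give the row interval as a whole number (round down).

Rows = 28.0 × 1 = 28.0 → 28 rows.
Stitches to remove: 14 → 14 shaping rows (at 1 st each).
28 / 14 = 2.00 → every 2 rows.

Decrease every 2nd row.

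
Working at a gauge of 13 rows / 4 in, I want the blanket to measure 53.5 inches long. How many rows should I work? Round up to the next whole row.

Work 174 rows.

13 rows / 4 in = 3.25 rows per inch.
53.5 × 3.25 = 173.88 rows.
Round up → 174.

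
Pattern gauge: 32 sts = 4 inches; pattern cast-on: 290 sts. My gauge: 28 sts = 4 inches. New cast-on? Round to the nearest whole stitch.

CO 254 sts.

Scale factor = 28 / 32 = 0.875.
290 × 28 / 32 = 253.75 sts.
→ 254 sts.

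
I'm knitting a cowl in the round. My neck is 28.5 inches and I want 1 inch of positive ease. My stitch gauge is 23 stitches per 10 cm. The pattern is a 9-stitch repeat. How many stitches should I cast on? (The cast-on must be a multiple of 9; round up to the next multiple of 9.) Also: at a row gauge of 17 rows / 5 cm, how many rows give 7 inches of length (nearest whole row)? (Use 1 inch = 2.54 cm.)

Finished = 28.5 + 1 = 29.5 inches.
29.5 inches × 2.54 = 74.93 cm.
23/10 = 2.3 sts per cm; 74.93 × 2.3 = 172.34 sts.
Next multiple of 9 → 180.
7 inches = 17.78 cm; × 3.4 = 60.45 → 60 rows.

Cast on 180 stitches; work 60 rows.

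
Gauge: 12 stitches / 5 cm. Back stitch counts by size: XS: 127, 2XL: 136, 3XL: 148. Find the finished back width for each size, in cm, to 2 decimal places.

XS 52.92 cm; 2XL 56.67 cm; 3XL 61.67 cm.

12/5 = 2.4 sts per cm.
XS: 127 / 2.4 = 52.917 → 52.92 cm.
2XL: 136 / 2.4 = 56.667 → 56.67 cm.
3XL: 148 / 2.4 = 61.667 → 61.67 cm.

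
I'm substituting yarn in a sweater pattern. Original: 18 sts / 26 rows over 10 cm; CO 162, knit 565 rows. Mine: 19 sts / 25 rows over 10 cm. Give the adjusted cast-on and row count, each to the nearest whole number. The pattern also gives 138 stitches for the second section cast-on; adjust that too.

Cast on 171 stitches; work 543 rows; second section cast-on 146 stitches.

Stitches: 162 × 19/18 = 171.00 → 171.
Rows: 565 × 25/26 = 543.27 → 543.
second section cast-on: 138 × 19/18 = 145.67 → 146.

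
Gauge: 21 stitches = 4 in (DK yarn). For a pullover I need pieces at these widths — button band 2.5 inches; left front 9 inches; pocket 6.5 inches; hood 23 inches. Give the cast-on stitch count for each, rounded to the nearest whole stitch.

Rate = 21/4 = 5.25 sts per in.
button band: 2.5 × 5.25 = 13.12 → 13.
left front: 9 × 5.25 = 47.25 → 47.
pocket: 6.5 × 5.25 = 34.12 → 34.
hood: 23 × 5.25 = 120.75 → 121.

button band 13; left front 47; pocket 34; hood 121.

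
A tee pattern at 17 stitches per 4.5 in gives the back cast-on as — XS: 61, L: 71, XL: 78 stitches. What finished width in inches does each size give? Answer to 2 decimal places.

XS 16.15 inches; L 18.79 inches; XL 20.65 inches.

17/4.5 = 3.778 sts per in.
XS: 61 / 3.778 = 16.147 → 16.15 in.
L: 71 / 3.778 = 18.794 → 18.79 in.
XL: 78 / 3.778 = 20.647 → 20.65 in.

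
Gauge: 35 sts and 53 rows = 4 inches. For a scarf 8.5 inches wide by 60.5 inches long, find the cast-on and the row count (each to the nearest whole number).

Stitch gauge = 35/4 = 8.75 sts/in; 8.5 × 8.75 = 74.38 → 74 sts.
Row gauge = 53/4 = 13.25 rows/in; 60.5 × 13.25 = 801.62 → 802 rows.

Cast on 74 stitches and work 802 rows.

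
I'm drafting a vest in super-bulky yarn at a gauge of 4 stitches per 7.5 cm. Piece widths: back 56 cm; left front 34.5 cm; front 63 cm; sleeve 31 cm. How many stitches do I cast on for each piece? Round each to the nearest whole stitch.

Rate = 4/7.5 = 0.533 sts per cm.
back: 56 × 0.533 = 29.87 → 30.
left front: 34.5 × 0.533 = 18.40 → 18.
front: 63 × 0.533 = 33.60 → 34.
sleeve: 31 × 0.533 = 16.53 → 17.

back 30; left front 18; front 34; sleeve 17.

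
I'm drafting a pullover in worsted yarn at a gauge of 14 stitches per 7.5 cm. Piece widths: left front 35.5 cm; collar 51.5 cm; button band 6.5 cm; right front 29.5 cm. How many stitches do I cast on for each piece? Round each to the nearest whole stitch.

left front 66; collar 96; button band 12; right front 55.

Rate = 14/7.5 = 1.867 sts per cm.
left front: 35.5 × 1.867 = 66.27 → 66.
collar: 51.5 × 1.867 = 96.13 → 96.
button band: 6.5 × 1.867 = 12.13 → 12.
right front: 29.5 × 1.867 = 55.07 → 55.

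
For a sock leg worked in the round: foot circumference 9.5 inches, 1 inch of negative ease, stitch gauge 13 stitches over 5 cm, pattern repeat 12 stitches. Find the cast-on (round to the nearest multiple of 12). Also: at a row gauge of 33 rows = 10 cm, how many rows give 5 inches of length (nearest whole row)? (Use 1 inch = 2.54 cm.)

Cast on 60 stitches; work 42 rows.

Finished = 9.5 − 1 = 8.5 inches.
8.5 inches × 2.54 = 21.59 cm.
13/5 = 2.6 sts per cm; 21.59 × 2.6 = 56.13 sts.
Nearest multiple of 12 → 60.
5 inches = 12.70 cm; × 3.3 = 41.91 → 42 rows.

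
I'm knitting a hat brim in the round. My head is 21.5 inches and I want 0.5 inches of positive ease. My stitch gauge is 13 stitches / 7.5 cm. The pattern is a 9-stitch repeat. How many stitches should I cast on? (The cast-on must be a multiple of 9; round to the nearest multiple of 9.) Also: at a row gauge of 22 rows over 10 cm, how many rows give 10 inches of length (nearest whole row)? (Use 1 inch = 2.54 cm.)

Finished = 21.5 + 0.5 = 22 inches.
22 inches × 2.54 = 55.88 cm.
13/7.5 = 1.733 sts per cm; 55.88 × 1.733 = 96.86 sts.
Nearest multiple of 9 → 99.
10 inches = 25.40 cm; × 2.2 = 55.88 → 56 rows.

Cast on 99 stitches; work 56 rows.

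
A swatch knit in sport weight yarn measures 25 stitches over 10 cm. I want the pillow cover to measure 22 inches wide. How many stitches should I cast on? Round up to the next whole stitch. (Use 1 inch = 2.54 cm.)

140 stitches.

22 in = 55.88 cm.
25 stitches / 10 cm = 2.5 stitches per cm.
55.88 × 2.5 = 139.70 stitches.
Round up → 140.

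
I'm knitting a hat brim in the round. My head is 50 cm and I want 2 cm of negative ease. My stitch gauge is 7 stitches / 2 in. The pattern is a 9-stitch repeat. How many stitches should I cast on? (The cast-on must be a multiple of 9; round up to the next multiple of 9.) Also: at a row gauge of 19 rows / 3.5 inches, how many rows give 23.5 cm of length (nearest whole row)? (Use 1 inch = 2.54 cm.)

Cast on 72 stitches; work 50 rows.

Finished = 50 − 2 = 48 cm.
48 cm × 1/2.54 = 18.90 inches.
7/2 = 3.5 sts per in; 18.90 × 3.5 = 66.14 sts.
Next multiple of 9 → 72.
23.5 cm = 9.25 inches; × 5.429 = 50.22 → 50 rows.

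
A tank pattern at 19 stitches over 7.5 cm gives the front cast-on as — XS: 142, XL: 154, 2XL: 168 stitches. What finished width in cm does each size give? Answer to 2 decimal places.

XS 56.05 cm; XL 60.79 cm; 2XL 66.32 cm.

19/7.5 = 2.533 sts per cm.
XS: 142 / 2.533 = 56.053 → 56.05 cm.
XL: 154 / 2.533 = 60.789 → 60.79 cm.
2XL: 168 / 2.533 = 66.316 → 66.32 cm.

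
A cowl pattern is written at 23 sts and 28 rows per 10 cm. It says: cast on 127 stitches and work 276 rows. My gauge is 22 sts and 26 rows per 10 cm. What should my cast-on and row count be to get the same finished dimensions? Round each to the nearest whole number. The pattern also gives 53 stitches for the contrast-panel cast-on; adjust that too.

Stitches: 127 × 22/23 = 121.48 → 121.
Rows: 276 × 26/28 = 256.29 → 256.
contrast-panel cast-on: 53 × 22/23 = 50.70 → 51.

Cast on 121 stitches; work 256 rows; contrast-panel cast-on 51 stitches.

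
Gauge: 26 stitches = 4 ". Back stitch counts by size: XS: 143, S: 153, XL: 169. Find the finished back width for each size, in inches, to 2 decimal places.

26/4 = 6.5 sts per in.
XS: 143 / 6.5 = 22.000 → 22.00 in.
S: 153 / 6.5 = 23.538 → 23.54 in.
XL: 169 / 6.5 = 26.000 → 26.00 in.

XS 22.00 inches; S 23.54 inches; XL 26.00 inches.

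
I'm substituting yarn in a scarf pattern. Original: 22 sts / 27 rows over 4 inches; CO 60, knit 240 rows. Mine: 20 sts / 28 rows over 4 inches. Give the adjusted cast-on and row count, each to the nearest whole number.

Cast on 55 stitches; work 249 rows.

Stitches: 60 × 20/22 = 54.55 → 55.
Rows: 240 × 28/27 = 248.89 → 249.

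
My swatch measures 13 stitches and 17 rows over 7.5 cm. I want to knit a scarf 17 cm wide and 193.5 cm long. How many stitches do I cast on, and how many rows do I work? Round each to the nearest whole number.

Stitch gauge = 13/7.5 = 1.733 sts/cm; 17 × 1.733 = 29.47 → 29 sts.
Row gauge = 17/7.5 = 2.267 rows/cm; 193.5 × 2.267 = 438.60 → 439 rows.

Cast on 29 stitches and work 439 rows.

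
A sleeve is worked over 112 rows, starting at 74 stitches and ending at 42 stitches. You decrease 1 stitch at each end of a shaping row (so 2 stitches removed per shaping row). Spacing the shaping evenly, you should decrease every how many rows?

Decrease every 7th row.

Stitches to remove: |42 − 74| = 32.
Shaping rows needed: 32 / 2 = 16.
112 rows / 16 = every 7 rows.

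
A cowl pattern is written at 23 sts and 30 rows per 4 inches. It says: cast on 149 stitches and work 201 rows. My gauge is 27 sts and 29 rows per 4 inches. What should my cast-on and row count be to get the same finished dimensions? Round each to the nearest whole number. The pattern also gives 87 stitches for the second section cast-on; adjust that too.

Stitches: 149 × 27/23 = 174.91 → 175.
Rows: 201 × 29/30 = 194.30 → 194.
second section cast-on: 87 × 27/23 = 102.13 → 102.

Cast on 175 stitches; work 194 rows; second section cast-on 102 stitches.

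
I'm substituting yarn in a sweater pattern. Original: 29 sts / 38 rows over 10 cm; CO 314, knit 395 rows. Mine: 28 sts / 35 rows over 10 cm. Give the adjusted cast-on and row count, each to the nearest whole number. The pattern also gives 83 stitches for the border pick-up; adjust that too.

Stitches: 314 × 28/29 = 303.17 → 303.
Rows: 395 × 35/38 = 363.82 → 364.
border pick-up: 83 × 28/29 = 80.14 → 80.

Cast on 303 stitches; work 364 rows; border pick-up 80 stitches.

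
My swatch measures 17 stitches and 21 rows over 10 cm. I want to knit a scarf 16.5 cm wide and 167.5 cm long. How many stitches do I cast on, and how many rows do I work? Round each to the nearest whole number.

Cast on 28 stitches and work 352 rows.

Stitch gauge = 17/10 = 1.7 sts/cm; 16.5 × 1.7 = 28.05 → 28 sts.
Row gauge = 21/10 = 2.1 rows/cm; 167.5 × 2.1 = 351.75 → 352 rows.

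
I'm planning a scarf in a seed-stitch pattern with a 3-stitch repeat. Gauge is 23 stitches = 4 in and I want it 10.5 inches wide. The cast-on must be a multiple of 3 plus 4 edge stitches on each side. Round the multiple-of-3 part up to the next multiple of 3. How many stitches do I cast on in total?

Cast on 62 stitches.

23 / 4 = 5.75 sts per inch.
10.5 × 5.75 = 60.38 sts.
Less 8 edge sts → 52.38 for the repeat.
Next multiple of 3: 54.
Add back 8 edge sts → 62.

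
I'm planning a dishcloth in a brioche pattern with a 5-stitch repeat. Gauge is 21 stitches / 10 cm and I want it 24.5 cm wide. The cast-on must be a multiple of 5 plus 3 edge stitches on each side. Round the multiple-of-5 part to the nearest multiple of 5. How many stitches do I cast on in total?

Cast on 51 stitches.

21 / 10 = 2.1 sts per cm.
24.5 × 2.1 = 51.45 sts.
Less 6 edge sts → 45.45 for the repeat.
Nearest multiple of 5: 45.
Add back 6 edge sts → 51.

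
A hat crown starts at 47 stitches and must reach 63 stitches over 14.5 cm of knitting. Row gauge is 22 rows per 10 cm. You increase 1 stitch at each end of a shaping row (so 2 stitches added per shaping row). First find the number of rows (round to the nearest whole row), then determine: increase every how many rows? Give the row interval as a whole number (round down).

Increase every 4th row.

Rows = 14.5 × 2.2 = 31.9 → 32 rows.
Stitches to add: 16 → 8 shaping rows (at 2 st each).
32 / 8 = 4.00 → every 4 rows.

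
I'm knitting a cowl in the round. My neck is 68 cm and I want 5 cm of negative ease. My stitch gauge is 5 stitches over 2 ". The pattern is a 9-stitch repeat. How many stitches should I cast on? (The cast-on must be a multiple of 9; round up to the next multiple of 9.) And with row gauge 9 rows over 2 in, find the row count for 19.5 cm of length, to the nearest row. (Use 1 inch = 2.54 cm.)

Finished = 68 − 5 = 63 cm.
63 cm × 1/2.54 = 24.80 inches.
5/2 = 2.5 sts per in; 24.80 × 2.5 = 62.01 sts.
Next multiple of 9 → 63.
19.5 cm = 7.68 inches; × 4.5 = 34.55 → 35 rows.

Cast on 63 stitches; work 35 rows.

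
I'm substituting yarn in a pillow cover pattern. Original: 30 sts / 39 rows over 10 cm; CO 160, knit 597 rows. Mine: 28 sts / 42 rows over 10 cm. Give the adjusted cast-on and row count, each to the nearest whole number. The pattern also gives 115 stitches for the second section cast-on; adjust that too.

Stitches: 160 × 28/30 = 149.33 → 149.
Rows: 597 × 42/39 = 642.92 → 643.
second section cast-on: 115 × 28/30 = 107.33 → 107.

Cast on 149 stitches; work 643 rows; second section cast-on 107 stitches.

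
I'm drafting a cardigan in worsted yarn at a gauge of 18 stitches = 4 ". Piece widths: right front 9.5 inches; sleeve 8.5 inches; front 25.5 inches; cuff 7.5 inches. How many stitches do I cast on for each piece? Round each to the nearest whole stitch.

Rate = 18/4 = 4.5 sts per in.
right front: 9.5 × 4.5 = 42.75 → 43.
sleeve: 8.5 × 4.5 = 38.25 → 38.
front: 25.5 × 4.5 = 114.75 → 115.
cuff: 7.5 × 4.5 = 33.75 → 34.

right front 43; sleeve 38; front 115; cuff 34.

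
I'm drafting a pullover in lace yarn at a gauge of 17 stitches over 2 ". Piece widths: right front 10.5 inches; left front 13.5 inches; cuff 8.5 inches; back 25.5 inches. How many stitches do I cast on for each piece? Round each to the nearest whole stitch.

Rate = 17/2 = 8.5 sts per in.
right front: 10.5 × 8.5 = 89.25 → 89.
left front: 13.5 × 8.5 = 114.75 → 115.
cuff: 8.5 × 8.5 = 72.25 → 72.
back: 25.5 × 8.5 = 216.75 → 217.

right front 89; left front 115; cuff 72; back 217.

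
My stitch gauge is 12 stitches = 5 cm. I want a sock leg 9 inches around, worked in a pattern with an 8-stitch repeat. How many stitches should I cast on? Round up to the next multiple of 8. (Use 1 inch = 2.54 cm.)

9 in = 9 × 2.54 = 22.86 cm.
12 / 5 = 2.4 sts/cm.
22.86 × 2.4 = 54.86 sts.
→ 56.

CO 56 sts.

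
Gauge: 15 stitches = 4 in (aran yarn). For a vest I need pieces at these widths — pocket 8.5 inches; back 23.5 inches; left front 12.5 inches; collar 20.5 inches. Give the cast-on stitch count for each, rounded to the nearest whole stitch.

pocket 32; back 88; left front 47; collar 77.

Rate = 15/4 = 3.75 sts per in.
pocket: 8.5 × 3.75 = 31.88 → 32.
back: 23.5 × 3.75 = 88.12 → 88.
left front: 12.5 × 3.75 = 46.88 → 47.
collar: 20.5 × 3.75 = 76.88 → 77.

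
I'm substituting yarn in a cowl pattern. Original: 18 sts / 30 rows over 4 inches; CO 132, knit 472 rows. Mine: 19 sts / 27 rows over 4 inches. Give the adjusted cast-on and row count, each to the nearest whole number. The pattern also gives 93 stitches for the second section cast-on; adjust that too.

Cast on 139 stitches; work 425 rows; second section cast-on 98 stitches.

Stitches: 132 × 19/18 = 139.33 → 139.
Rows: 472 × 27/30 = 424.80 → 425.
second section cast-on: 93 × 19/18 = 98.17 → 98.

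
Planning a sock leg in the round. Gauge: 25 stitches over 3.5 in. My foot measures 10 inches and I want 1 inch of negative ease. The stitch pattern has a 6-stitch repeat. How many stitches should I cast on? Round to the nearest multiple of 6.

Finished = 10 − 1 = 9 inches.
25 / 3.5 = 7.143 sts/in.
9 × 7.143 = 64.29 sts.
Nearest multiple of 6: 66.

Cast on 66 stitches.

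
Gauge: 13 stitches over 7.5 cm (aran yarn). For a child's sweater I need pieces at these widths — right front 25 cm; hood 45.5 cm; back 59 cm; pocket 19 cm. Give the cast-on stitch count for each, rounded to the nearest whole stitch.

Rate = 13/7.5 = 1.733 sts per cm.
right front: 25 × 1.733 = 43.33 → 43.
hood: 45.5 × 1.733 = 78.87 → 79.
back: 59 × 1.733 = 102.27 → 102.
pocket: 19 × 1.733 = 32.93 → 33.

right front 43; hood 79; back 102; pocket 33.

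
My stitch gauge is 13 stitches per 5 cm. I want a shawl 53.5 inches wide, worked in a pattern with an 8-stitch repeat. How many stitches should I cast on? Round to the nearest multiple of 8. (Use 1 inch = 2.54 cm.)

53.5 in = 53.5 × 2.54 = 135.89 cm.
13 / 5 = 2.6 sts/cm.
135.89 × 2.6 = 353.31 sts.
→ 352.

352 stitches.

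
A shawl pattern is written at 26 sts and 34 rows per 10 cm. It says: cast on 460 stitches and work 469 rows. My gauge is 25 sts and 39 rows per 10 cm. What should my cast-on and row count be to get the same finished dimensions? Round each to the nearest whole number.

Stitches: 460 × 25/26 = 442.31 → 442.
Rows: 469 × 39/34 = 537.97 → 538.

Cast on 442 stitches; work 538 rows.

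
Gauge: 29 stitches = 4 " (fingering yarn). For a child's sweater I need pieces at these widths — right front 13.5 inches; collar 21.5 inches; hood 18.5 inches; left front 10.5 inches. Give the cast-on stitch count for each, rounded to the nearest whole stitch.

right front 98; collar 156; hood 134; left front 76.

Rate = 29/4 = 7.25 sts per in.
right front: 13.5 × 7.25 = 97.88 → 98.
collar: 21.5 × 7.25 = 155.88 → 156.
hood: 18.5 × 7.25 = 134.12 → 134.
left front: 10.5 × 7.25 = 76.12 → 76.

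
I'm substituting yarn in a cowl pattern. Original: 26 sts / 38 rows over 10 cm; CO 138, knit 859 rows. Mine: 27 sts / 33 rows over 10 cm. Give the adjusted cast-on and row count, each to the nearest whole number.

Stitches: 138 × 27/26 = 143.31 → 143.
Rows: 859 × 33/38 = 745.97 → 746.

Cast on 143 stitches; work 746 rows.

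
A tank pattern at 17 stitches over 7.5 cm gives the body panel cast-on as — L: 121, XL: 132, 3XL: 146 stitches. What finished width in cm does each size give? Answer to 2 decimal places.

L 53.38 cm; XL 58.24 cm; 3XL 64.41 cm.

17/7.5 = 2.267 sts per cm.
L: 121 / 2.267 = 53.382 → 53.38 cm.
XL: 132 / 2.267 = 58.235 → 58.24 cm.
3XL: 146 / 2.267 = 64.412 → 64.41 cm.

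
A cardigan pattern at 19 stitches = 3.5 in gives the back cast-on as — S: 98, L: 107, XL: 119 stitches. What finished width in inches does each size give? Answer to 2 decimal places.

19/3.5 = 5.429 sts per in.
S: 98 / 5.429 = 18.053 → 18.05 in.
L: 107 / 5.429 = 19.711 → 19.71 in.
XL: 119 / 5.429 = 21.921 → 21.92 in.

S 18.05 inches; L 19.71 inches; XL 21.92 inches.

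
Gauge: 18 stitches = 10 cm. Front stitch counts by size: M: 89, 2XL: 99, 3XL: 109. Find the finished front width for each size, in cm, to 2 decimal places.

18/10 = 1.8 sts per cm.
M: 89 / 1.8 = 49.444 → 49.44 cm.
2XL: 99 / 1.8 = 55.000 → 55.00 cm.
3XL: 109 / 1.8 = 60.556 → 60.56 cm.

M 49.44 cm; 2XL 55.00 cm; 3XL 60.56 cm.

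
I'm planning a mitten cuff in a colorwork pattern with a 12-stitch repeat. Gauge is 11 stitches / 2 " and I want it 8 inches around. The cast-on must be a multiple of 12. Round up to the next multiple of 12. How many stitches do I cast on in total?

CO 48 sts.

11 / 2 = 5.5 sts per inch.
8 × 5.5 = 44.00 sts.
Next multiple of 12: 48.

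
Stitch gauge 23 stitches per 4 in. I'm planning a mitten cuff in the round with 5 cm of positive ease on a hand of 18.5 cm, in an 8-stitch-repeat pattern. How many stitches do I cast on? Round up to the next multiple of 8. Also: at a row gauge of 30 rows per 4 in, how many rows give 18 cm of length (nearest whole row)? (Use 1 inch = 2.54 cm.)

Finished = 18.5 + 5 = 23.5 cm.
23.5 cm × 1/2.54 = 9.25 inches.
23/4 = 5.75 sts per in; 9.25 × 5.75 = 53.20 sts.
Next multiple of 8 → 56.
18 cm = 7.09 inches; × 7.5 = 53.15 → 53 rows.

Cast on 56 stitches; work 53 rows.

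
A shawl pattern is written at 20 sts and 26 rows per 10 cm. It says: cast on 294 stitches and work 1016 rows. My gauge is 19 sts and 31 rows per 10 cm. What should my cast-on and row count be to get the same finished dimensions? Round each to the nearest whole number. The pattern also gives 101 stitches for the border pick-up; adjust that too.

Cast on 279 stitches; work 1211 rows; border pick-up 96 stitches.

Stitches: 294 × 19/20 = 279.30 → 279.
Rows: 1016 × 31/26 = 1211.38 → 1211.
border pick-up: 101 × 19/20 = 95.95 → 96.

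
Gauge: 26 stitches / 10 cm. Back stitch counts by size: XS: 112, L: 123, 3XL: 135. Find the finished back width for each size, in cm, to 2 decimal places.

26/10 = 2.6 sts per cm.
XS: 112 / 2.6 = 43.077 → 43.08 cm.
L: 123 / 2.6 = 47.308 → 47.31 cm.
3XL: 135 / 2.6 = 51.923 → 51.92 cm.

XS 43.08 cm; L 47.31 cm; 3XL 51.92 cm.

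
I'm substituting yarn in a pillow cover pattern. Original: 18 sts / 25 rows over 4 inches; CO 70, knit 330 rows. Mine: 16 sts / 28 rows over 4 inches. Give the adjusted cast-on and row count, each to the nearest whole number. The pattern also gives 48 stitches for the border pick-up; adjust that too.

Cast on 62 stitches; work 370 rows; border pick-up 43 stitches.

Stitches: 70 × 16/18 = 62.22 → 62.
Rows: 330 × 28/25 = 369.60 → 370.
border pick-up: 48 × 16/18 = 42.67 → 43.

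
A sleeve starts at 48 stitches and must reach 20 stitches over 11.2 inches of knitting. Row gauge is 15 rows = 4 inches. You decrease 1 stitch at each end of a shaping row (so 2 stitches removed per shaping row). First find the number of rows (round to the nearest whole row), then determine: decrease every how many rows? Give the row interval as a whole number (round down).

Rows = 11.2 × 3.75 = 42.0 → 42 rows.
Stitches to remove: 28 → 14 shaping rows (at 2 st each).
42 / 14 = 3.00 → every 3 rows.

Decrease every 3rd row.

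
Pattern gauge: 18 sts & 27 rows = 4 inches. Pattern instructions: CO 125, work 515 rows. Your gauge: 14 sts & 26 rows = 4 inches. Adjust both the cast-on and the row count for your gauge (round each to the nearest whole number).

Cast on 97 stitches; work 496 rows.

Stitches: 125 × 14/18 = 97.22 → 97.
Rows: 515 × 26/27 = 495.93 → 496.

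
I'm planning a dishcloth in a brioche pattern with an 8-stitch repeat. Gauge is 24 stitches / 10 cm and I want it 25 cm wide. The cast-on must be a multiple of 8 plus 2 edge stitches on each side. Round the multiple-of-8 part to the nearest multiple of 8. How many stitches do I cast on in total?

Cast on 60 stitches.

24 / 10 = 2.4 sts per cm.
25 × 2.4 = 60.00 sts.
Less 4 edge sts → 56.00 for the repeat.
Nearest multiple of 8: 56.
Add back 4 edge sts → 60.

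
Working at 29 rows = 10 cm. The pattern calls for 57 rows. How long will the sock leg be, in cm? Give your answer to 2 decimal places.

29 rows / 10 cm = 2.9 rows per cm.
57 / 2.9 = 19.655 cm.

19.66 cm.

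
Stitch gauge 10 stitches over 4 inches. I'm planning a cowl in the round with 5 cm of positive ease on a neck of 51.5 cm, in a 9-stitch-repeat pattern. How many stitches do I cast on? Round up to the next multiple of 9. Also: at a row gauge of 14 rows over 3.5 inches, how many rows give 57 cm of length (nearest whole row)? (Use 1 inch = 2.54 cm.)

Cast on 63 stitches; work 90 rows.

Finished = 51.5 + 5 = 56.5 cm.
56.5 cm × 1/2.54 = 22.24 inches.
10/4 = 2.5 sts per in; 22.24 × 2.5 = 55.61 sts.
Next multiple of 9 → 63.
57 cm = 22.44 inches; × 4 = 89.76 → 90 rows.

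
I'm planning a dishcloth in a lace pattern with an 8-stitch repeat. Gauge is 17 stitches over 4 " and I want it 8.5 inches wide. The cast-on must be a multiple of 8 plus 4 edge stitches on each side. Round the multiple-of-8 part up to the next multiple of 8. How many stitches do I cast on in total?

17 / 4 = 4.25 sts per inch.
8.5 × 4.25 = 36.12 sts.
Less 8 edge sts → 28.12 for the repeat.
Next multiple of 8: 32.
Add back 8 edge sts → 40.

Cast on 40 stitches.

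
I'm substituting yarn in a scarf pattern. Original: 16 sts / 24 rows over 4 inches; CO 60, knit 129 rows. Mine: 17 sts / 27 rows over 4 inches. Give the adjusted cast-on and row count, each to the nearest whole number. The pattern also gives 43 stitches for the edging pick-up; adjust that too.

Stitches: 60 × 17/16 = 63.75 → 64.
Rows: 129 × 27/24 = 145.12 → 145.
edging pick-up: 43 × 17/16 = 45.69 → 46.

Cast on 64 stitches; work 145 rows; edging pick-up 46 stitches.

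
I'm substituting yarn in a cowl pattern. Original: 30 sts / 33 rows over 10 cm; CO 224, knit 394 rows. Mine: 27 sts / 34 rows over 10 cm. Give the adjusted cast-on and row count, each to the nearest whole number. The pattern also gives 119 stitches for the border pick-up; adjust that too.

Stitches: 224 × 27/30 = 201.60 → 202.
Rows: 394 × 34/33 = 405.94 → 406.
border pick-up: 119 × 27/30 = 107.10 → 107.

Cast on 202 stitches; work 406 rows; border pick-up 107 stitches.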